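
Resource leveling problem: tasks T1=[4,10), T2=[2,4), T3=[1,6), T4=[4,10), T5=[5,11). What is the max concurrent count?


Check each time point for overlaps:
  t=5: 4 tasks active (T1, T3, T4, T5)
Max concurrent = 4


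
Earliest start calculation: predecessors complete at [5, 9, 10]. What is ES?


ES = max of all predecessor completion times
Predecessors: [5, 9, 10]
ES = max(5, 9, 10)
= 10


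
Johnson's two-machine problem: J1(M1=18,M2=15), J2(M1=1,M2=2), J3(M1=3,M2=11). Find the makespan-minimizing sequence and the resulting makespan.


Johnson's rule:
Group 1 (M1≤M2, sort by M1): ['J2', 'J3']
Group 2 (M1>M2, sort desc M2): ['J1']
Sequence: J2 → J3 → J1
Makespan calculation:
  J2: M1 done=1, M2 done=3
  J3: M1 done=4, M2 done=15
  J1: M1 done=22, M2 done=37
= Sequence: J2 → J3 → J1, Makespan: 37


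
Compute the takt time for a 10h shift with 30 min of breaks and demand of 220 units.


Available = 10×60 - 30 = 570 min
Takt time = 570 / 220
= 2.59 min/unit


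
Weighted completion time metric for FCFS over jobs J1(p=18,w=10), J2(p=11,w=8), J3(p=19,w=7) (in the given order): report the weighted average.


Completion times:
  J1: C=18, w×C=10×18=180
  J2: C=29, w×C=8×29=232
  J3: C=48, w×C=7×48=336
Sum w×C = 748
Sum w = 25
Weighted avg = 748/25
= 29.92


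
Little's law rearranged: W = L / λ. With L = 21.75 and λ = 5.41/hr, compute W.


Little's law: L = λW → W = L / λ
= 21.75 / 5.41
= 4.02 hours


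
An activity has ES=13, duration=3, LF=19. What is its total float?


EF = ES + duration = 13 + 3 = 16
LS = LF - duration = 19 - 3 = 16
Total Float = LF - EF = 19 - 16
(or LS - ES = 16 - 13)
= 3


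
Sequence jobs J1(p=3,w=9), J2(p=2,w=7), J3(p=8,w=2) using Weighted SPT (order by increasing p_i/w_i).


WSPT (Smith's rule): sort by p/w ascending
  J2: p/w = 2/7 = 0.286
  J1: p/w = 3/9 = 0.333
  J3: p/w = 8/2 = 4.000
Order: J2 → J1 → J3


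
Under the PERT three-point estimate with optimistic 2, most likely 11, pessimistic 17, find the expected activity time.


te = (o + 4m + p) / 6
= (2 + 4×11 + 17) / 6
= (2 + 44 + 17) / 6
= 63 / 6
= 10.50


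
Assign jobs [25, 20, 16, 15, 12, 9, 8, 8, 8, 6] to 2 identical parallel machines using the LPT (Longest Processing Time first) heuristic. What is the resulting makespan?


Jobs (LPT sorted): [25, 20, 16, 15, 12, 9, 8, 8, 8, 6]
Machines: 2
  J=25 → Machine 1 (load: 0+25=25)
  J=20 → Machine 2 (load: 0+20=20)
  J=16 → Machine 2 (load: 20+16=36)
  J=15 → Machine 1 (load: 25+15=40)
  J=12 → Machine 2 (load: 36+12=48)
  J=9 → Machine 1 (load: 40+9=49)
  J=8 → Machine 2 (load: 48+8=56)
  J=8 → Machine 1 (load: 49+8=57)
  J=8 → Machine 2 (load: 56+8=64)
  J=6 → Machine 1 (load: 57+6=63)
Machine loads: [63, 64]
Makespan = max = 64 time units


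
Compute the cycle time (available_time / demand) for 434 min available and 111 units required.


Cycle time = available time / demand
= 434 / 111
= 3.91 min/unit


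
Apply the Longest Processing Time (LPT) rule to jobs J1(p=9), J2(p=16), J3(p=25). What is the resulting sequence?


LPT: sort by longest processing time first
  J3: p=25
  J2: p=16
  J1: p=9
Order: J3 → J2 → J1


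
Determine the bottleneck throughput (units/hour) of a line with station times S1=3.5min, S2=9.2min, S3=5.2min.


Bottleneck = longest station time
Station times: [3.5, 9.2, 5.2]
Max = 9.2 min
Rate = 60 / 9.2
= 6.52 units/hour (bottleneck: 9.2min)


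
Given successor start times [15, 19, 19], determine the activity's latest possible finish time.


LF = min of all successor start times
Successors start at: [15, 19, 19]
LF = min(15, 19, 19)
= 15


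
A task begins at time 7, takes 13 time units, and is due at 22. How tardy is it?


Completion = start + processing = 7 + 13 = 20
Tardiness = max(0, C - d) = max(0, 20 - 22)
= max(0, -2)
= 0


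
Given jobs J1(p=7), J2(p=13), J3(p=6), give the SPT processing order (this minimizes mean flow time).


SPT: sort by shortest processing time
  J3: p=6
  J1: p=7
  J2: p=13
Order: J3 → J1 → J2


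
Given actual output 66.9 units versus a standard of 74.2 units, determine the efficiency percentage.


Efficiency = (actual / standard) × 100
= (66.9 / 74.2) × 100
= 90.2%


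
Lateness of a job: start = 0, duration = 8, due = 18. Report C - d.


Completion = 0 + 8 = 8
Lateness = C - d = 8 - 18
= -10


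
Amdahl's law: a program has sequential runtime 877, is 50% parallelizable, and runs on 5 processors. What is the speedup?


Amdahl's law: T_p = T × ((1-p) + p/N)
= 877 × ((1-0.5) + 0.5/5)
= 877 × (0.50 + 0.1000)
= 877 × 0.6000
= 526.20
Speedup = 877/526.20
= 1.67×


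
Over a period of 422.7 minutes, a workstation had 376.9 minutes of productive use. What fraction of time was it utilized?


Utilization = busy / total × 100
= 376.9 / 422.7 × 100
= 89.2%


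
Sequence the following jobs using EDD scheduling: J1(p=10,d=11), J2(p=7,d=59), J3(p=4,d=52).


EDD: sort by earliest due date
  J1: d=11, p=10
  J3: d=52, p=4
  J2: d=59, p=7
Order: J1 → J3 → J2


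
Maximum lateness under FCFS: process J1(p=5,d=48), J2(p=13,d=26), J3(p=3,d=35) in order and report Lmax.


Lateness per job (L = C - d):
  J1: C=5, d=48, L=-43
  J2: C=18, d=26, L=-8
  J3: C=21, d=35, L=-14
Lmax = max(-43, -8, -14)
= -8


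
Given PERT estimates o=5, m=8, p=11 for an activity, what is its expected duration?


te = (o + 4m + p) / 6
= (5 + 4×8 + 11) / 6
= (5 + 32 + 11) / 6
= 48 / 6
= 8.00


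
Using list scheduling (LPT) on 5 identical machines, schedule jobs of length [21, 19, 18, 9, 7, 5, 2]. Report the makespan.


Jobs (LPT sorted): [21, 19, 18, 9, 7, 5, 2]
Machines: 5
  J=21 → Machine 1 (load: 0+21=21)
  J=19 → Machine 2 (load: 0+19=19)
  J=18 → Machine 3 (load: 0+18=18)
  J=9 → Machine 4 (load: 0+9=9)
  J=7 → Machine 5 (load: 0+7=7)
  J=5 → Machine 5 (load: 7+5=12)
  J=2 → Machine 4 (load: 9+2=11)
Machine loads: [21, 19, 18, 11, 12]
Makespan = max = 21 time units


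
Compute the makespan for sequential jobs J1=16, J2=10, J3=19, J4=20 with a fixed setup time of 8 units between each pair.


Makespan = Σ processing + (n-1) × setup
= (16 + 10 + 19 + 20) + (4-1)×8
= 65 + 24
= 89 time units


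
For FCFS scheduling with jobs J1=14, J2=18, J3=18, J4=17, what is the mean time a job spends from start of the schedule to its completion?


Completion times:
  J1: completes at 14
  J2: completes at 32
  J3: completes at 50
  J4: completes at 67
Sum = 163
Average = 163/4
= 40.75


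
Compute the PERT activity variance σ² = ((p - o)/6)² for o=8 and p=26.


σ² = ((p - o) / 6)² = (p - o)² / 36
= (26 - 8)² / 36
= 18² / 36
= 324 / 36
= 9.0000


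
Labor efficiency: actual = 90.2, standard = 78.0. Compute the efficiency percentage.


Efficiency = (actual / standard) × 100
= (90.2 / 78.0) × 100
= 115.6%


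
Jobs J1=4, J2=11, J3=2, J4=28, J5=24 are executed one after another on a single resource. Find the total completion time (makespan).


Sequential makespan: sum all processing times
= 4 + 11 + 2 + 28 + 24
= 69 time units


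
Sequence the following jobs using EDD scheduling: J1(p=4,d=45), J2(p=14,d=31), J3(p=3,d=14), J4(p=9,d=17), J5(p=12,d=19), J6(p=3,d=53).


EDD: sort by earliest due date
  J3: d=14, p=3
  J4: d=17, p=9
  J5: d=19, p=12
  J2: d=31, p=14
  J1: d=45, p=4
  J6: d=53, p=3
Order: J3 → J4 → J5 → J2 → J1 → J6


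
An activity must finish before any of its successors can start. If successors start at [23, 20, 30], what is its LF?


LF = min of all successor start times
Successors start at: [23, 20, 30]
LF = min(23, 20, 30)
= 20


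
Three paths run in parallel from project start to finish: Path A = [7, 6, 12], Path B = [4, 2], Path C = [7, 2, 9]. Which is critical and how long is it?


Path A: 7 + 6 + 12 = 25
Path B: 4 + 2 = 6
Path C: 7 + 2 + 9 = 18
Critical path = longest = max(25, 6, 18)
= 25 (Path A)


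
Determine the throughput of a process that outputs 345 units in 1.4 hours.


Throughput = units / time
= 345 / 1.4
= 246.4 units/hour


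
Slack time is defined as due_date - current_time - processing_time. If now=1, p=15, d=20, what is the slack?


Slack = due - current_time - processing
= 20 - 1 - 15
= 4


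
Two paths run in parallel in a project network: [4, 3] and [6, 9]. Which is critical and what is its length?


Path A: 4 + 3 = 7
Path B: 6 + 9 = 15
Critical path = longest = max(7, 15)
= 15 (Path B)


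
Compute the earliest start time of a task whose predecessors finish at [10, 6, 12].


ES = max of all predecessor completion times
Predecessors: [10, 6, 12]
ES = max(10, 6, 12)
= 12


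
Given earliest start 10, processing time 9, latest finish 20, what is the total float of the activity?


EF = ES + duration = 10 + 9 = 19
LS = LF - duration = 20 - 9 = 11
Total Float = LF - EF = 20 - 19
(or LS - ES = 11 - 10)
= 1


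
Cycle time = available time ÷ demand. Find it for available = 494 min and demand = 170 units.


Cycle time = available time / demand
= 494 / 170
= 2.91 min/unit


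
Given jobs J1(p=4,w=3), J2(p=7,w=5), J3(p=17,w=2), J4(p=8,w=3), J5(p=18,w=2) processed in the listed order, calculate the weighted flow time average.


Completion times:
  J1: C=4, w×C=3×4=12
  J2: C=11, w×C=5×11=55
  J3: C=28, w×C=2×28=56
  J4: C=36, w×C=3×36=108
  J5: C=54, w×C=2×54=108
Sum w×C = 339
Sum w = 15
Weighted avg = 339/15
= 22.60


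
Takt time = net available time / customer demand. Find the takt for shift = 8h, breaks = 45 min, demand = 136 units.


Available = 8×60 - 45 = 435 min
Takt time = 435 / 136
= 3.20 min/unit


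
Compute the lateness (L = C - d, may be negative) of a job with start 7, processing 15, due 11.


Completion = 7 + 15 = 22
Lateness = C - d = 22 - 11
= 11


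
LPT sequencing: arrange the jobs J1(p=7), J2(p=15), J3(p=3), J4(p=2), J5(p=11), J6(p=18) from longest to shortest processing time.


LPT: sort by longest processing time first
  J6: p=18
  J2: p=15
  J5: p=11
  J1: p=7
  J3: p=3
  J4: p=2
Order: J6 → J2 → J5 → J1 → J3 → J4


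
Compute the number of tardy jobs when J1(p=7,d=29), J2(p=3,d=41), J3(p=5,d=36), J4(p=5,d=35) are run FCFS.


Completion vs due date:
  J1: C=7, d=29 → on time
  J2: C=10, d=41 → on time
  J3: C=15, d=36 → on time
  J4: C=20, d=35 → on time
Tardy jobs: none
Count = 0


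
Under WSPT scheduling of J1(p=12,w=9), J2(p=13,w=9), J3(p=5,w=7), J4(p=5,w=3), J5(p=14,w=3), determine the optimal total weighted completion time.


WSPT order (by p/w): J3 → J1 → J2 → J4 → J5
  J3: C=5, w·C=7×5=35
  J1: C=17, w·C=9×17=153
  J2: C=30, w·C=9×30=270
  J4: C=35, w·C=3×35=105
  J5: C=49, w·C=3×49=147
Σ w·C = 710
= 710


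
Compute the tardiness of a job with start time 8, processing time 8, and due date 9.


Completion = start + processing = 8 + 8 = 16
Tardiness = max(0, C - d) = max(0, 16 - 9)
= max(0, 7)
= 7


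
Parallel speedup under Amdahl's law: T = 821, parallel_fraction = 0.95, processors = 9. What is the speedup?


Amdahl's law: T_p = T × ((1-p) + p/N)
= 821 × ((1-0.95) + 0.95/9)
= 821 × (0.05 + 0.1056)
= 821 × 0.1556
= 127.71
Speedup = 821/127.71
= 6.43×


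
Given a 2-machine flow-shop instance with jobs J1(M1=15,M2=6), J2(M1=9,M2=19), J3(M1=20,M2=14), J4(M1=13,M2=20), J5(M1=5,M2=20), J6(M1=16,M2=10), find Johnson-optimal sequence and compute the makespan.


Johnson's rule:
Group 1 (M1≤M2, sort by M1): ['J5', 'J2', 'J4']
Group 2 (M1>M2, sort desc M2): ['J3', 'J6', 'J1']
Sequence: J5 → J2 → J4 → J3 → J6 → J1
Makespan calculation:
  J5: M1 done=5, M2 done=25
  J2: M1 done=14, M2 done=44
  J4: M1 done=27, M2 done=64
  J3: M1 done=47, M2 done=78
  J6: M1 done=63, M2 done=88
  J1: M1 done=78, M2 done=94
= Sequence: J5 → J2 → J4 → J3 → J6 → J1, Makespan: 94


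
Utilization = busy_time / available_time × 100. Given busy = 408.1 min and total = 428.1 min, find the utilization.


Utilization = busy / total × 100
= 408.1 / 428.1 × 100
= 95.3%


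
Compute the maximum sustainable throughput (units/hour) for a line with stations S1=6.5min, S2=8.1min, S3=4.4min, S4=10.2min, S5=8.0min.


Bottleneck = longest station time
Station times: [6.5, 8.1, 4.4, 10.2, 8.0]
Max = 10.2 min
Rate = 60 / 10.2
= 5.88 units/hour (bottleneck: 10.2min)


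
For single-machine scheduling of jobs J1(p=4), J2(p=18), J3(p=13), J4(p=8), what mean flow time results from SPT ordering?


SPT order: J1 → J4 → J3 → J2
Completion times:
  J1: C=4
  J4: C=12
  J3: C=25
  J2: C=43
Sum = 84, n = 4
Mean flow = 84/4
= 21.00


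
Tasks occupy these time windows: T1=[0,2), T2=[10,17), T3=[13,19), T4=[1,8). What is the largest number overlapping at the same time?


Check each time point for overlaps:
  t=1: 2 tasks active (T1, T4)
Max concurrent = 2


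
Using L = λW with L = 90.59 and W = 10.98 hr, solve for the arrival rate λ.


Little's law: L = λW → λ = L / W
= 90.59 / 10.98
= 8.25 per hour


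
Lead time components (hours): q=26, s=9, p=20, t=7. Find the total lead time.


Lead time = queue + setup + processing + transit
= 26 + 9 + 20 + 7
= 62 hours


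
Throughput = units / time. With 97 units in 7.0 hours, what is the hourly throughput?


Throughput = units / time
= 97 / 7.0
= 13.9 units/hour


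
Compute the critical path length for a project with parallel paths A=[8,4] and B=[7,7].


Path A: 8 + 4 = 12
Path B: 7 + 7 = 14
Critical path = longest = max(12, 14)
= 14 (Path B)


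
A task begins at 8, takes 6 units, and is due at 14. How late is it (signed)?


Completion = 8 + 6 = 14
Lateness = C - d = 14 - 14
= 0


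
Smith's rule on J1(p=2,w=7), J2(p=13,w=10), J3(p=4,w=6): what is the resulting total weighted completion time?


WSPT order (by p/w): J1 → J3 → J2
  J1: C=2, w·C=7×2=14
  J3: C=6, w·C=6×6=36
  J2: C=19, w·C=10×19=190
Σ w·C = 240
= 240


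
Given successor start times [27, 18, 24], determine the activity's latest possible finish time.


LF = min of all successor start times
Successors start at: [27, 18, 24]
LF = min(27, 18, 24)
= 18


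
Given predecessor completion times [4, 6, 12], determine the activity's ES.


ES = max of all predecessor completion times
Predecessors: [4, 6, 12]
ES = max(4, 6, 12)
= 12


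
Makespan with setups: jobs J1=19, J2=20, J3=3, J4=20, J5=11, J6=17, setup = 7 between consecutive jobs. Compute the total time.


Makespan = Σ processing + (n-1) × setup
= (19 + 20 + 3 + 20 + 11 + 17) + (6-1)×7
= 90 + 35
= 125 time units


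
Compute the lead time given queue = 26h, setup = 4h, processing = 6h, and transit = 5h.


Lead time = queue + setup + processing + transit
= 26 + 4 + 6 + 5
= 41 hours


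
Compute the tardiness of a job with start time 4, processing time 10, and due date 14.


Completion = start + processing = 4 + 10 = 14
Tardiness = max(0, C - d) = max(0, 14 - 14)
= max(0, 0)
= 0


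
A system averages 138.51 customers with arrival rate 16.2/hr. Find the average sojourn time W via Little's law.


Little's law: L = λW → W = L / λ
= 138.51 / 16.2
= 8.55 hours


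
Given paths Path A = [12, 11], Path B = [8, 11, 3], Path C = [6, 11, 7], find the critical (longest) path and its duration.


Path A: 12 + 11 = 23
Path B: 8 + 11 + 3 = 22
Path C: 6 + 11 + 7 = 24
Critical path = longest = max(23, 22, 24)
= 24 (Path C)


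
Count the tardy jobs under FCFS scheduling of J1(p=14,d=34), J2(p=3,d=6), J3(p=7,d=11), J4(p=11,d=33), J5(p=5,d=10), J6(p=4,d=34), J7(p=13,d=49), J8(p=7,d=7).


Completion vs due date:
  J1: C=14, d=34 → on time
  J2: C=17, d=6 → TARDY
  J3: C=24, d=11 → TARDY
  J4: C=35, d=33 → TARDY
  J5: C=40, d=10 → TARDY
  J6: C=44, d=34 → TARDY
  J7: C=57, d=49 → TARDY
  J8: C=64, d=7 → TARDY
Tardy jobs: J2, J3, J4, J5, J6, J7, J8
Count = 7


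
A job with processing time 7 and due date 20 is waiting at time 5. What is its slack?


Slack = due - current_time - processing
= 20 - 5 - 7
= 8


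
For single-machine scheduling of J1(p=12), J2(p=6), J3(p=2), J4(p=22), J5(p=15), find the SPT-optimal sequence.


SPT: sort by shortest processing time
  J3: p=2
  J2: p=6
  J1: p=12
  J5: p=15
  J4: p=22
Order: J3 → J2 → J1 → J5 → J4


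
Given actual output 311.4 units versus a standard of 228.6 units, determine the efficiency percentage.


Efficiency = (actual / standard) × 100
= (311.4 / 228.6) × 100
= 136.2%


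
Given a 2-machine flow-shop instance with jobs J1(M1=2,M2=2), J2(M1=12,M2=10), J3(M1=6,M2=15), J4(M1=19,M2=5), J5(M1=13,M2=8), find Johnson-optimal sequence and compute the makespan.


Johnson's rule:
Group 1 (M1≤M2, sort by M1): ['J1', 'J3']
Group 2 (M1>M2, sort desc M2): ['J2', 'J5', 'J4']
Sequence: J1 → J3 → J2 → J5 → J4
Makespan calculation:
  J1: M1 done=2, M2 done=4
  J3: M1 done=8, M2 done=23
  J2: M1 done=20, M2 done=33
  J5: M1 done=33, M2 done=41
  J4: M1 done=52, M2 done=57
= Sequence: J1 → J3 → J2 → J5 → J4, Makespan: 57


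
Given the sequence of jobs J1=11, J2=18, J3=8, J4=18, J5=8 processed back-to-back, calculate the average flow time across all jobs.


Completion times:
  J1: completes at 11
  J2: completes at 29
  J3: completes at 37
  J4: completes at 55
  J5: completes at 63
Sum = 195
Average = 195/5
= 39.00


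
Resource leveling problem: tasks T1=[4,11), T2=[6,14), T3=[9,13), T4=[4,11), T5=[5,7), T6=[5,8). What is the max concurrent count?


Check each time point for overlaps:
  t=6: 5 tasks active (T1, T2, T4, T5, T6)
Max concurrent = 5


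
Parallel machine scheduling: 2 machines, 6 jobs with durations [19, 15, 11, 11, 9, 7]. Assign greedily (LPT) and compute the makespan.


Jobs (LPT sorted): [19, 15, 11, 11, 9, 7]
Machines: 2
  J=19 → Machine 1 (load: 0+19=19)
  J=15 → Machine 2 (load: 0+15=15)
  J=11 → Machine 2 (load: 15+11=26)
  J=11 → Machine 1 (load: 19+11=30)
  J=9 → Machine 2 (load: 26+9=35)
  J=7 → Machine 1 (load: 30+7=37)
Machine loads: [37, 35]
Makespan = max = 37 time units


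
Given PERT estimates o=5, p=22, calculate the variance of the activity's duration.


σ² = ((p - o) / 6)² = (p - o)² / 36
= (22 - 5)² / 36
= 17² / 36
= 289 / 36
= 8.0278


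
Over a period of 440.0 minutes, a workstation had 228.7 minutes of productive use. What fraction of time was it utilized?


Utilization = busy / total × 100
= 228.7 / 440.0 × 100
= 52.0%


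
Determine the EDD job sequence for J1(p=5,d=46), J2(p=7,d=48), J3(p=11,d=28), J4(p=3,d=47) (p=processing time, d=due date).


EDD: sort by earliest due date
  J3: d=28, p=11
  J1: d=46, p=5
  J4: d=47, p=3
  J2: d=48, p=7
Order: J3 → J1 → J4 → J2


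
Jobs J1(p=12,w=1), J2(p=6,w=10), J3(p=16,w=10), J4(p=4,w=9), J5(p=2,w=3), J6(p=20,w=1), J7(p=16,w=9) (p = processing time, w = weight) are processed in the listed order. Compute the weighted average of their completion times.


Completion times:
  J1: C=12, w×C=1×12=12
  J2: C=18, w×C=10×18=180
  J3: C=34, w×C=10×34=340
  J4: C=38, w×C=9×38=342
  J5: C=40, w×C=3×40=120
  J6: C=60, w×C=1×60=60
  J7: C=76, w×C=9×76=684
Sum w×C = 1738
Sum w = 43
Weighted avg = 1738/43
= 40.42


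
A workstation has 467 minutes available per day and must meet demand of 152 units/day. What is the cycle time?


Cycle time = available time / demand
= 467 / 152
= 3.07 min/unit


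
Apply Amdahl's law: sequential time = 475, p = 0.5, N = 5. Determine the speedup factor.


Amdahl's law: T_p = T × ((1-p) + p/N)
= 475 × ((1-0.5) + 0.5/5)
= 475 × (0.50 + 0.1000)
= 475 × 0.6000
= 285.00
Speedup = 475/285.00
= 1.67×


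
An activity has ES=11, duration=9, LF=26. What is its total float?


EF = ES + duration = 11 + 9 = 20
LS = LF - duration = 26 - 9 = 17
Total Float = LF - EF = 26 - 20
(or LS - ES = 17 - 11)
= 6


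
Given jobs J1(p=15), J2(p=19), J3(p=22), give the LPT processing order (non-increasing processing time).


LPT: sort by longest processing time first
  J3: p=22
  J2: p=19
  J1: p=15
Order: J3 → J2 → J1


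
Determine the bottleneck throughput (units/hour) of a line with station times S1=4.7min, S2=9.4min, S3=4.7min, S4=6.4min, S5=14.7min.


Bottleneck = longest station time
Station times: [4.7, 9.4, 4.7, 6.4, 14.7]
Max = 14.7 min
Rate = 60 / 14.7
= 4.08 units/hour (bottleneck: 14.7min)


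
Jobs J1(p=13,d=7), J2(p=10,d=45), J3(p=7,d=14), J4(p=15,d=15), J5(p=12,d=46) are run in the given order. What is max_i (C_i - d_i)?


Lateness per job (L = C - d):
  J1: C=13, d=7, L=6
  J2: C=23, d=45, L=-22
  J3: C=30, d=14, L=16
  J4: C=45, d=15, L=30
  J5: C=57, d=46, L=11
Lmax = max(6, -22, 16, 30, 11)
= 30


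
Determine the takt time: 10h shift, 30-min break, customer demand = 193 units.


Available = 10×60 - 30 = 570 min
Takt time = 570 / 193
= 2.95 min/unit


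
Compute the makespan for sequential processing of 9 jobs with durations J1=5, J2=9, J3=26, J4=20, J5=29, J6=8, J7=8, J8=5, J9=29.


Sequential makespan: sum all processing times
= 5 + 9 + 26 + 20 + 29 + 8 + 8 + 5 + 29
= 139 time units


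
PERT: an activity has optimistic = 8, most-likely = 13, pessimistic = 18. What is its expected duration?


te = (o + 4m + p) / 6
= (8 + 4×13 + 18) / 6
= (8 + 52 + 18) / 6
= 78 / 6
= 13.00


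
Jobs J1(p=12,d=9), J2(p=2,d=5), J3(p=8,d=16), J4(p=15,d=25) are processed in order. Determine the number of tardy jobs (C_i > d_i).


Completion vs due date:
  J1: C=12, d=9 → TARDY
  J2: C=14, d=5 → TARDY
  J3: C=22, d=16 → TARDY
  J4: C=37, d=25 → TARDY
Tardy jobs: J1, J2, J3, J4
Count = 4


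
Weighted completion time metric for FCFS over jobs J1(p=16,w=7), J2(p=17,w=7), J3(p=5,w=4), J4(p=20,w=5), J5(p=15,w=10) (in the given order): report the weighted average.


Completion times:
  J1: C=16, w×C=7×16=112
  J2: C=33, w×C=7×33=231
  J3: C=38, w×C=4×38=152
  J4: C=58, w×C=5×58=290
  J5: C=73, w×C=10×73=730
Sum w×C = 1515
Sum w = 33
Weighted avg = 1515/33
= 45.91


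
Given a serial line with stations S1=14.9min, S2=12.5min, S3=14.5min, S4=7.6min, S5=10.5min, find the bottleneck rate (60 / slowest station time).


Bottleneck = longest station time
Station times: [14.9, 12.5, 14.5, 7.6, 10.5]
Max = 14.9 min
Rate = 60 / 14.9
= 4.03 units/hour (bottleneck: 14.9min)


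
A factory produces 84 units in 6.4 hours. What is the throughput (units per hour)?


Throughput = units / time
= 84 / 6.4
= 13.1 units/hour


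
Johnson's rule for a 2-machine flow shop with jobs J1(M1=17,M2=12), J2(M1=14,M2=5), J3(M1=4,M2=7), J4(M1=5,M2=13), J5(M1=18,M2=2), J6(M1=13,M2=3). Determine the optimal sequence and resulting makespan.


Johnson's rule:
Group 1 (M1≤M2, sort by M1): ['J3', 'J4']
Group 2 (M1>M2, sort desc M2): ['J1', 'J2', 'J6', 'J5']
Sequence: J3 → J4 → J1 → J2 → J6 → J5
Makespan calculation:
  J3: M1 done=4, M2 done=11
  J4: M1 done=9, M2 done=24
  J1: M1 done=26, M2 done=38
  J2: M1 done=40, M2 done=45
  J6: M1 done=53, M2 done=56
  J5: M1 done=71, M2 done=73
= Sequence: J3 → J4 → J1 → J2 → J6 → J5, Makespan: 73


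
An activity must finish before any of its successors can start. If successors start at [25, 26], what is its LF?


LF = min of all successor start times
Successors start at: [25, 26]
LF = min(25, 26)
= 25


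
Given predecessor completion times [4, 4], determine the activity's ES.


ES = max of all predecessor completion times
Predecessors: [4, 4]
ES = max(4, 4)
= 4


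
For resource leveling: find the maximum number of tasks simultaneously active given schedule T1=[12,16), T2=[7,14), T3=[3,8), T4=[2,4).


Check each time point for overlaps:
  t=3: 2 tasks active (T3, T4)
Max concurrent = 2


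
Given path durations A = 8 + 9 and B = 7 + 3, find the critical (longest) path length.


Path A: 8 + 9 = 17
Path B: 7 + 3 = 10
Critical path = longest = max(17, 10)
= 17 (Path A)


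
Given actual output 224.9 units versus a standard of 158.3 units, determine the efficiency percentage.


Efficiency = (actual / standard) × 100
= (224.9 / 158.3) × 100
= 142.1%


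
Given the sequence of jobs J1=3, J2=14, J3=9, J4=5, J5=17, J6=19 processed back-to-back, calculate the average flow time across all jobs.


Completion times:
  J1: completes at 3
  J2: completes at 17
  J3: completes at 26
  J4: completes at 31
  J5: completes at 48
  J6: completes at 67
Sum = 192
Average = 192/6
= 32.00


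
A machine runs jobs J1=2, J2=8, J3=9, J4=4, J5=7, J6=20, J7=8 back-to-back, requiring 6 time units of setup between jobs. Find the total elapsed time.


Makespan = Σ processing + (n-1) × setup
= (2 + 8 + 9 + 4 + 7 + 20 + 8) + (7-1)×6
= 58 + 36
= 94 time units


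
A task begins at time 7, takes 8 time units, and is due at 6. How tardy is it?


Completion = start + processing = 7 + 8 = 15
Tardiness = max(0, C - d) = max(0, 15 - 6)
= max(0, 9)
= 9


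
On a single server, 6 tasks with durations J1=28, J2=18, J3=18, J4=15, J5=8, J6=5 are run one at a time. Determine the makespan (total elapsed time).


Sequential makespan: sum all processing times
= 28 + 18 + 18 + 15 + 8 + 5
= 92 time units


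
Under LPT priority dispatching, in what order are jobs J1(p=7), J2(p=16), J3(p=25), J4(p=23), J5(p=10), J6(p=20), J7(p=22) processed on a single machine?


LPT: sort by longest processing time first
  J3: p=25
  J4: p=23
  J7: p=22
  J6: p=20
  J2: p=16
  J5: p=10
  J1: p=7
Order: J3 → J4 → J7 → J6 → J2 → J5 → J1


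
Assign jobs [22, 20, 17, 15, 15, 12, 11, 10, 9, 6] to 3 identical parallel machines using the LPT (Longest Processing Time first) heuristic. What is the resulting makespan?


Jobs (LPT sorted): [22, 20, 17, 15, 15, 12, 11, 10, 9, 6]
Machines: 3
  J=22 → Machine 1 (load: 0+22=22)
  J=20 → Machine 2 (load: 0+20=20)
  J=17 → Machine 3 (load: 0+17=17)
  J=15 → Machine 3 (load: 17+15=32)
  J=15 → Machine 2 (load: 20+15=35)
  J=12 → Machine 1 (load: 22+12=34)
  J=11 → Machine 3 (load: 32+11=43)
  J=10 → Machine 1 (load: 34+10=44)
  J=9 → Machine 2 (load: 35+9=44)
  J=6 → Machine 3 (load: 43+6=49)
Machine loads: [44, 44, 49]
Makespan = max = 49 time units


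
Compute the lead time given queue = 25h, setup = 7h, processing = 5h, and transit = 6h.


Lead time = queue + setup + processing + transit
= 25 + 7 + 5 + 6
= 43 hours


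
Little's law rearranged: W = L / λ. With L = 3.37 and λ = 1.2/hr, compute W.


Little's law: L = λW → W = L / λ
= 3.37 / 1.2
= 2.81 hours


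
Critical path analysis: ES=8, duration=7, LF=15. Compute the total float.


EF = ES + duration = 8 + 7 = 15
LS = LF - duration = 15 - 7 = 8
Total Float = LF - EF = 15 - 15
(or LS - ES = 8 - 8)
= 0


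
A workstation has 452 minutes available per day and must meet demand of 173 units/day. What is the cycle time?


Cycle time = available time / demand
= 452 / 173
= 2.61 min/unit


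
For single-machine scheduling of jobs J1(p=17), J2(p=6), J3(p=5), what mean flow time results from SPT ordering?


SPT order: J3 → J2 → J1
Completion times:
  J3: C=5
  J2: C=11
  J1: C=28
Sum = 44, n = 3
Mean flow = 44/3
= 14.67


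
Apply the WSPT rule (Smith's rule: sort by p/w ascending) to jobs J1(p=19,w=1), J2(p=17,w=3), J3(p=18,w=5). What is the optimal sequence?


WSPT (Smith's rule): sort by p/w ascending
  J3: p/w = 18/5 = 3.600
  J2: p/w = 17/3 = 5.667
  J1: p/w = 19/1 = 19.000
Order: J3 → J2 → J1


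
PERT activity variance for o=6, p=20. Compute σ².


σ² = ((p - o) / 6)² = (p - o)² / 36
= (20 - 6)² / 36
= 14² / 36
= 196 / 36
= 5.4444


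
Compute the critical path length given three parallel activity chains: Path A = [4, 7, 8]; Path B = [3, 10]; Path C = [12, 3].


Path A: 4 + 7 + 8 = 19
Path B: 3 + 10 = 13
Path C: 12 + 3 = 15
Critical path = longest = max(19, 13, 15)
= 19 (Path A)


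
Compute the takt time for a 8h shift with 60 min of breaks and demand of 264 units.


Available = 8×60 - 60 = 420 min
Takt time = 420 / 264
= 1.59 min/unit


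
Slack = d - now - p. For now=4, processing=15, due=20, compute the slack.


Slack = due - current_time - processing
= 20 - 4 - 15
= 1


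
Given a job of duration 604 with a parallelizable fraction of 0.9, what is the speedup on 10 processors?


Amdahl's law: T_p = T × ((1-p) + p/N)
= 604 × ((1-0.9) + 0.9/10)
= 604 × (0.10 + 0.0900)
= 604 × 0.1900
= 114.76
Speedup = 604/114.76
= 5.26×


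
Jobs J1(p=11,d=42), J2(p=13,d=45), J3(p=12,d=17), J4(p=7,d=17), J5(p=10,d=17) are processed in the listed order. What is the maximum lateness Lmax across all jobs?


Lateness per job (L = C - d):
  J1: C=11, d=42, L=-31
  J2: C=24, d=45, L=-21
  J3: C=36, d=17, L=19
  J4: C=43, d=17, L=26
  J5: C=53, d=17, L=36
Lmax = max(-31, -21, 19, 26, 36)
= 36


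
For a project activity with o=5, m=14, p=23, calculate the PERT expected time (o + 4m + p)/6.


te = (o + 4m + p) / 6
= (5 + 4×14 + 23) / 6
= (5 + 56 + 23) / 6
= 84 / 6
= 14.00


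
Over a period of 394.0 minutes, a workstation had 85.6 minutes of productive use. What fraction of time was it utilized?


Utilization = busy / total × 100
= 85.6 / 394.0 × 100
= 21.7%


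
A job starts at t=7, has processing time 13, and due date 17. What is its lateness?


Completion = 7 + 13 = 20
Lateness = C - d = 20 - 17
= 3


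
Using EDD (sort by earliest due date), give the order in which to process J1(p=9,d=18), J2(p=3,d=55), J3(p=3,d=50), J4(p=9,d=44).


EDD: sort by earliest due date
  J1: d=18, p=9
  J4: d=44, p=9
  J3: d=50, p=3
  J2: d=55, p=3
Order: J1 → J4 → J3 → J2


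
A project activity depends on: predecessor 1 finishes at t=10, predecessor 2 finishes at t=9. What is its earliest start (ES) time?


ES = max of all predecessor completion times
Predecessors: [10, 9]
ES = max(10, 9)
= 10


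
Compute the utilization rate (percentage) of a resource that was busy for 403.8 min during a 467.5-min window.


Utilization = busy / total × 100
= 403.8 / 467.5 × 100
= 86.4%


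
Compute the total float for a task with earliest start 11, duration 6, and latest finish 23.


EF = ES + duration = 11 + 6 = 17
LS = LF - duration = 23 - 6 = 17
Total Float = LF - EF = 23 - 17
(or LS - ES = 17 - 11)
= 6


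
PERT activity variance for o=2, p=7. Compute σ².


σ² = ((p - o) / 6)² = (p - o)² / 36
= (7 - 2)² / 36
= 5² / 36
= 25 / 36
= 0.6944


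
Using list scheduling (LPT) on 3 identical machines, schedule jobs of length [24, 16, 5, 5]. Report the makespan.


Jobs (LPT sorted): [24, 16, 5, 5]
Machines: 3
  J=24 → Machine 1 (load: 0+24=24)
  J=16 → Machine 2 (load: 0+16=16)
  J=5 → Machine 3 (load: 0+5=5)
  J=5 → Machine 3 (load: 5+5=10)
Machine loads: [24, 16, 10]
Makespan = max = 24 time units


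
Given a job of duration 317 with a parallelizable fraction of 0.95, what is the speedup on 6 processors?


Amdahl's law: T_p = T × ((1-p) + p/N)
= 317 × ((1-0.95) + 0.95/6)
= 317 × (0.05 + 0.1583)
= 317 × 0.2083
= 66.04
Speedup = 317/66.04
= 4.80×


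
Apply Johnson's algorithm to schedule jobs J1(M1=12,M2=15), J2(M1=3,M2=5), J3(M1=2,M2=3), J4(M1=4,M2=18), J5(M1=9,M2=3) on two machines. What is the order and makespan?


Johnson's rule:
Group 1 (M1≤M2, sort by M1): ['J3', 'J2', 'J4', 'J1']
Group 2 (M1>M2, sort desc M2): ['J5']
Sequence: J3 → J2 → J4 → J1 → J5
Makespan calculation:
  J3: M1 done=2, M2 done=5
  J2: M1 done=5, M2 done=10
  J4: M1 done=9, M2 done=28
  J1: M1 done=21, M2 done=43
  J5: M1 done=30, M2 done=46
= Sequence: J3 → J2 → J4 → J1 → J5, Makespan: 46


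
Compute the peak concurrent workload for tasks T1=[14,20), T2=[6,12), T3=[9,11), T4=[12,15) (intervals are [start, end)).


Check each time point for overlaps:
  t=9: 2 tasks active (T2, T3)
Max concurrent = 2


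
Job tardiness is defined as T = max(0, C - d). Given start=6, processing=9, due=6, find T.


Completion = start + processing = 6 + 9 = 15
Tardiness = max(0, C - d) = max(0, 15 - 6)
= max(0, 9)
= 9


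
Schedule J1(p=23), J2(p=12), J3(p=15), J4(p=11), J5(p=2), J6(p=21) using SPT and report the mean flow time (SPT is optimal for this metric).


SPT order: J5 → J4 → J2 → J3 → J6 → J1
Completion times:
  J5: C=2
  J4: C=13
  J2: C=25
  J3: C=40
  J6: C=61
  J1: C=84
Sum = 225, n = 6
Mean flow = 225/6
= 37.50


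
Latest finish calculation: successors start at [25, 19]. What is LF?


LF = min of all successor start times
Successors start at: [25, 19]
LF = min(25, 19)
= 19


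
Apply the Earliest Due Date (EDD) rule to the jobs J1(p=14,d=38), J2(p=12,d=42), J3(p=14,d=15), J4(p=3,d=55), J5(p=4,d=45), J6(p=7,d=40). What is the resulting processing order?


EDD: sort by earliest due date
  J3: d=15, p=14
  J1: d=38, p=14
  J6: d=40, p=7
  J2: d=42, p=12
  J5: d=45, p=4
  J4: d=55, p=3
Order: J3 → J1 → J6 → J2 → J5 → J4


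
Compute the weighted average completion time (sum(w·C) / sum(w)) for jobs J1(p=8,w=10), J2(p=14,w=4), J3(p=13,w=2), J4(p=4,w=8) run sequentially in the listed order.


Completion times:
  J1: C=8, w×C=10×8=80
  J2: C=22, w×C=4×22=88
  J3: C=35, w×C=2×35=70
  J4: C=39, w×C=8×39=312
Sum w×C = 550
Sum w = 24
Weighted avg = 550/24
= 22.92


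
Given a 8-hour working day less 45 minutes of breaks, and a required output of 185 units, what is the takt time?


Available = 8×60 - 45 = 435 min
Takt time = 435 / 185
= 2.35 min/unit


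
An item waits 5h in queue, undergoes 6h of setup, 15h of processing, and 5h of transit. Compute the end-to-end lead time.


Lead time = queue + setup + processing + transit
= 5 + 6 + 15 + 5
= 31 hours


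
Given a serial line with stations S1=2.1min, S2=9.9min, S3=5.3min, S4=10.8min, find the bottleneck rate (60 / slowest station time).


Bottleneck = longest station time
Station times: [2.1, 9.9, 5.3, 10.8]
Max = 10.8 min
Rate = 60 / 10.8
= 5.56 units/hour (bottleneck: 10.8min)


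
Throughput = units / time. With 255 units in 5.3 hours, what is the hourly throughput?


Throughput = units / time
= 255 / 5.3
= 48.1 units/hour


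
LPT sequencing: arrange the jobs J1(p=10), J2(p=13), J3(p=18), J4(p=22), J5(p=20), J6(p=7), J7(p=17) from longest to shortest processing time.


LPT: sort by longest processing time first
  J4: p=22
  J5: p=20
  J3: p=18
  J7: p=17
  J2: p=13
  J1: p=10
  J6: p=7
Order: J4 → J5 → J3 → J7 → J2 → J1 → J6


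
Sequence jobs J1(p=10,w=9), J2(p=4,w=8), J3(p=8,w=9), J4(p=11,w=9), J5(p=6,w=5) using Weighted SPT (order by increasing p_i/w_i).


WSPT (Smith's rule): sort by p/w ascending
  J2: p/w = 4/8 = 0.500
  J3: p/w = 8/9 = 0.889
  J1: p/w = 10/9 = 1.111
  J5: p/w = 6/5 = 1.200
  J4: p/w = 11/9 = 1.222
Order: J2 → J3 → J1 → J5 → J4


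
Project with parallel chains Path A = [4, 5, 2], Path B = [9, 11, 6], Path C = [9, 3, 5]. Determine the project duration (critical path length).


Path A: 4 + 5 + 2 = 11
Path B: 9 + 11 + 6 = 26
Path C: 9 + 3 + 5 = 17
Critical path = longest = max(11, 26, 17)
= 26 (Path B)


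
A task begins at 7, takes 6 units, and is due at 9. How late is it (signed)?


Completion = 7 + 6 = 13
Lateness = C - d = 13 - 9
= 4


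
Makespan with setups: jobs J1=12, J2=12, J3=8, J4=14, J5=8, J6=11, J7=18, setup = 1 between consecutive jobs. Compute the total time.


Makespan = Σ processing + (n-1) × setup
= (12 + 12 + 8 + 14 + 8 + 11 + 18) + (7-1)×1
= 83 + 6
= 89 time units


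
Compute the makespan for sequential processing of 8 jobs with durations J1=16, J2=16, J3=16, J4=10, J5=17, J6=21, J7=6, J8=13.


Sequential makespan: sum all processing times
= 16 + 16 + 16 + 10 + 17 + 21 + 6 + 13
= 115 time units


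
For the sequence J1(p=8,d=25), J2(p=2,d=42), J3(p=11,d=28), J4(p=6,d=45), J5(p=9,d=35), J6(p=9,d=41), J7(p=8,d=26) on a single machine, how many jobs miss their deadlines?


Completion vs due date:
  J1: C=8, d=25 → on time
  J2: C=10, d=42 → on time
  J3: C=21, d=28 → on time
  J4: C=27, d=45 → on time
  J5: C=36, d=35 → TARDY
  J6: C=45, d=41 → TARDY
  J7: C=53, d=26 → TARDY
Tardy jobs: J5, J6, J7
Count = 3


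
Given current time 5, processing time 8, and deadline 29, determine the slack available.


Slack = due - current_time - processing
= 29 - 5 - 8
= 16


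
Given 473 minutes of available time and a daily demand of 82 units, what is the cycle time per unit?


Cycle time = available time / demand
= 473 / 82
= 5.77 min/unit


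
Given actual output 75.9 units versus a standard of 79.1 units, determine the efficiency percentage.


Efficiency = (actual / standard) × 100
= (75.9 / 79.1) × 100
= 96.0%


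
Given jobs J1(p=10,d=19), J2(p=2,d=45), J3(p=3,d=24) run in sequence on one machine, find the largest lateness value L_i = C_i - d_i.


Lateness per job (L = C - d):
  J1: C=10, d=19, L=-9
  J2: C=12, d=45, L=-33
  J3: C=15, d=24, L=-9
Lmax = max(-9, -33, -9)
= -9


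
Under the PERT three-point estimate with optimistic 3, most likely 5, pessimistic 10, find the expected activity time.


te = (o + 4m + p) / 6
= (3 + 4×5 + 10) / 6
= (3 + 20 + 10) / 6
= 33 / 6
= 5.50


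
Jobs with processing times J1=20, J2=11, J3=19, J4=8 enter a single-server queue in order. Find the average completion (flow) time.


Completion times:
  J1: completes at 20
  J2: completes at 31
  J3: completes at 50
  J4: completes at 58
Sum = 159
Average = 159/4
= 39.75


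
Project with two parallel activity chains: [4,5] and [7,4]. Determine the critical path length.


Path A: 4 + 5 = 9
Path B: 7 + 4 = 11
Critical path = longest = max(9, 11)
= 11 (Path B)


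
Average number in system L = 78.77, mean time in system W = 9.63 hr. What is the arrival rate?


Little's law: L = λW → λ = L / W
= 78.77 / 9.63
= 8.18 per hour


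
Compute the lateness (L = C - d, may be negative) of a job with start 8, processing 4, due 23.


Completion = 8 + 4 = 12
Lateness = C - d = 12 - 23
= -11


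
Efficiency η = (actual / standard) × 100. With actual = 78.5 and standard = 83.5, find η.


Efficiency = (actual / standard) × 100
= (78.5 / 83.5) × 100
= 94.0%


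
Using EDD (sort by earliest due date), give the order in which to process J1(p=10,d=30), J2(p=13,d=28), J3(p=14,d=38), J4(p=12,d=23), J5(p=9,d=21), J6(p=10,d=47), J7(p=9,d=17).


EDD: sort by earliest due date
  J7: d=17, p=9
  J5: d=21, p=9
  J4: d=23, p=12
  J2: d=28, p=13
  J1: d=30, p=10
  J3: d=38, p=14
  J6: d=47, p=10
Order: J7 → J5 → J4 → J2 → J1 → J3 → J6


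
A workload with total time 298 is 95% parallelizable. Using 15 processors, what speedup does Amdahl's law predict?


Amdahl's law: T_p = T × ((1-p) + p/N)
= 298 × ((1-0.95) + 0.95/15)
= 298 × (0.05 + 0.0633)
= 298 × 0.1133
= 33.77
Speedup = 298/33.77
= 8.82×


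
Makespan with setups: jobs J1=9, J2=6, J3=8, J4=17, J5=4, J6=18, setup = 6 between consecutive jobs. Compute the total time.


Makespan = Σ processing + (n-1) × setup
= (9 + 6 + 8 + 17 + 4 + 18) + (6-1)×6
= 62 + 30
= 92 time units


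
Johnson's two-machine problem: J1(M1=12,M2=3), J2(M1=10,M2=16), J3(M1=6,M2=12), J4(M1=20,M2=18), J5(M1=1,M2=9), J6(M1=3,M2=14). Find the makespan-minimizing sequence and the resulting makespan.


Johnson's rule:
Group 1 (M1≤M2, sort by M1): ['J5', 'J6', 'J3', 'J2']
Group 2 (M1>M2, sort desc M2): ['J4', 'J1']
Sequence: J5 → J6 → J3 → J2 → J4 → J1
Makespan calculation:
  J5: M1 done=1, M2 done=10
  J6: M1 done=4, M2 done=24
  J3: M1 done=10, M2 done=36
  J2: M1 done=20, M2 done=52
  J4: M1 done=40, M2 done=70
  J1: M1 done=52, M2 done=73
= Sequence: J5 → J6 → J3 → J2 → J4 → J1, Makespan: 73


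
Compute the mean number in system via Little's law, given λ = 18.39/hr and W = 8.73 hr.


Little's law: L = λ × W
= 18.39 × 8.73
= 160.54
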